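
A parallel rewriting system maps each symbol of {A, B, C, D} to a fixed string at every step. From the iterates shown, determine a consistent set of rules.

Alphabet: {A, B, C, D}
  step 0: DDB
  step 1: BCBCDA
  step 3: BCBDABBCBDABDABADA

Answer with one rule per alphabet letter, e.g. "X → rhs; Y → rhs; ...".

A->B, B->DA, C->BA, D->BC

  step 0 ⇒ step 1: DDB ⇒ BC·BC·DA
    B ↦ DA
    D ↦ BC
    A ↦ B  (constrained at step 1)
    C ↦ BA  (constrained at step 1)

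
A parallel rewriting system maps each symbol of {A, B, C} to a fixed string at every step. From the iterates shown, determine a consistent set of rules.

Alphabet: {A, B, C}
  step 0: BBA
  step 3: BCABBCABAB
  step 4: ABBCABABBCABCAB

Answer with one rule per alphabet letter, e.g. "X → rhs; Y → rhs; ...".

  step 3 ⇒ step 4: BCABBCABAB ⇒ AB·B·C·AB·AB·B·C·AB·C·AB
    A ↦ C
    B ↦ AB
    C ↦ B

A->C, B->AB, C->B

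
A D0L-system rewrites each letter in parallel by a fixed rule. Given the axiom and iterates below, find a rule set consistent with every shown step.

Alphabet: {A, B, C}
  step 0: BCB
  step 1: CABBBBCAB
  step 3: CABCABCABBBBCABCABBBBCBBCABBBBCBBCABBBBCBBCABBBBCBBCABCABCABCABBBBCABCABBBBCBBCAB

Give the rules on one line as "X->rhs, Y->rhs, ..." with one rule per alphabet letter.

A->CBB, B->CAB, C->BBB

  step 0 ⇒ step 1: BCB ⇒ CAB·BBB·CAB
    B ↦ CAB
    C ↦ BBB
    A ↦ CBB  (constrained at step 1)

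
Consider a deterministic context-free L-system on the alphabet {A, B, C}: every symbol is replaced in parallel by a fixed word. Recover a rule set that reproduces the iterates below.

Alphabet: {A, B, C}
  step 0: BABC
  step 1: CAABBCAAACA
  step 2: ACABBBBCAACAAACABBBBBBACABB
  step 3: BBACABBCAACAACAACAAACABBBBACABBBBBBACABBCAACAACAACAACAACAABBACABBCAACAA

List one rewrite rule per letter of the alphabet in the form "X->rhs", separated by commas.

  step 2 ⇒ step 3: ACABBBBCAACAAACABBBBBBACABB ⇒ BB·ACA·BB·CAA·CAA·CAA·CAA·ACA·BB·BB·ACA·BB·BB·BB·ACA·BB·CAA·CAA·CAA·CAA·CAA·CAA·BB·ACA·BB·CAA·CAA
    A ↦ BB
    B ↦ CAA
    C ↦ ACA

A->BB, B->CAA, C->ACA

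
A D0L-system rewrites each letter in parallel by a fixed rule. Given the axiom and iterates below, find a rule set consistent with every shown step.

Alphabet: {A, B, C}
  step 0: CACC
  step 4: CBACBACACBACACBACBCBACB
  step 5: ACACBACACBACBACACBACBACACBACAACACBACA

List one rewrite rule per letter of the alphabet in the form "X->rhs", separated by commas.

  step 4 ⇒ step 5: CBACBACACBACACBACBCBACB ⇒ A·CA·CB·A·CA·CB·A·CB·A·CA·CB·A·CB·A·CA·CB·A·CA·A·CA·CB·A·CA
    A ↦ CB
    B ↦ CA
    C ↦ A

A->CB, B->CA, C->A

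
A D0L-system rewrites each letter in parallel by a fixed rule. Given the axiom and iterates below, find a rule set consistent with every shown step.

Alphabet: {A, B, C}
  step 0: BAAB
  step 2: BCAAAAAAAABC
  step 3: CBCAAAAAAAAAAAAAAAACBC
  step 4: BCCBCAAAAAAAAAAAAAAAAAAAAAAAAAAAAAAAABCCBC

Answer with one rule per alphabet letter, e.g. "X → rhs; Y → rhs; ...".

A->AA, B->C, C->BC

  step 3 ⇒ step 4: CBCAAAAAAAAAAAAAAAACBC ⇒ BC·C·BC·AA·AA·AA·AA·AA·AA·AA·AA·AA·AA·AA·AA·AA·AA·AA·AA·BC·C·BC
    A ↦ AA
    B ↦ C
    C ↦ BC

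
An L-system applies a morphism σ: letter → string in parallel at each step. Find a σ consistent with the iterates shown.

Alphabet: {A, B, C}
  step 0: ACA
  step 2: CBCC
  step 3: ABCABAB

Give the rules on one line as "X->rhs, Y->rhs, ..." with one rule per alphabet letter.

A->B, B->C, C->AB

  step 2 ⇒ step 3: CBCC ⇒ AB·C·AB·AB
    B ↦ C
    C ↦ AB
    A ↦ B  (constrained at step 0)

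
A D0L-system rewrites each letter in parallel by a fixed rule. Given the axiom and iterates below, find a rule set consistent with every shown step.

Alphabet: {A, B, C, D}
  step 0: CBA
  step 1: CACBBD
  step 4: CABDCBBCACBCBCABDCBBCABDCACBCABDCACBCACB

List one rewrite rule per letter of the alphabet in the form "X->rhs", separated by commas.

A->BD, B->CB, C->CA, D->B

  step 0 ⇒ step 1: CBA ⇒ CA·CB·BD
    A ↦ BD
    B ↦ CB
    C ↦ CA
    D ↦ B  (constrained at step 1)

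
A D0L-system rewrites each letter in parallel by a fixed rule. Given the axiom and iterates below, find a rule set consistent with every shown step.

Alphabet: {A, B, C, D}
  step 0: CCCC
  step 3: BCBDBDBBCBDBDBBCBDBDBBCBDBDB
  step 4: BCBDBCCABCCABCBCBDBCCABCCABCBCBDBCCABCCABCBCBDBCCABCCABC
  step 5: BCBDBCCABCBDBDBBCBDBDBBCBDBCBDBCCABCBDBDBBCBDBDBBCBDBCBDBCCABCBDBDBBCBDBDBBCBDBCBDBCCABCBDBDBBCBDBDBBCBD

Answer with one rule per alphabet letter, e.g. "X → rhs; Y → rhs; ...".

  step 4 ⇒ step 5: BCBDBCCABCCABCBCBDBCCABCCABCBCBDBCCABCCABCBCBDBCCABCCABC ⇒ BC·BD·BC·CA·BC·BD·BD·B·BC·BD·BD·B·BC·BD·BC·BD·BC·CA·BC·BD·BD·B·BC·BD·BD·B·BC·BD·BC·BD·BC·CA·BC·BD·BD·B·BC·BD·BD·B·BC·BD·BC·BD·BC·CA·BC·BD·BD·B·BC·BD·BD·B·BC·BD
    A ↦ B
    B ↦ BC
    C ↦ BD
    D ↦ CA

A->B, B->BC, C->BD, D->CA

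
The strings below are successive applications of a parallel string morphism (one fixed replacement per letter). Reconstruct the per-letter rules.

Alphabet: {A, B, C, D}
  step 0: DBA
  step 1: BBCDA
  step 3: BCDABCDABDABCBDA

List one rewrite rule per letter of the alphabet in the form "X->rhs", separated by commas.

A->DA, B->BC, C->DA, D->B

  step 0 ⇒ step 1: DBA ⇒ B·BC·DA
    A ↦ DA
    B ↦ BC
    D ↦ B
    C ↦ DA  (constrained at step 1)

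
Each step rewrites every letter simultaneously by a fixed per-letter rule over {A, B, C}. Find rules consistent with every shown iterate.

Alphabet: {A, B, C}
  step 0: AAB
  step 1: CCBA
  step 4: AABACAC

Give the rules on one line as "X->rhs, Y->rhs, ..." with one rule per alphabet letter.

A->C, B->BA, C->A

  step 0 ⇒ step 1: AAB ⇒ C·C·BA
    A ↦ C
    B ↦ BA
    C ↦ A  (constrained at step 1)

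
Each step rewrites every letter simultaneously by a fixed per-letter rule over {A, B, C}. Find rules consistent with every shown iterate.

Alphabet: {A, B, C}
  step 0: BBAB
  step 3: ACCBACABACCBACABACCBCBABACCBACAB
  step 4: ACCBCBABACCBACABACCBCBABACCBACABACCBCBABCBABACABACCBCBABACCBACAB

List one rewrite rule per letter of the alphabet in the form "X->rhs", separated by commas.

  step 3 ⇒ step 4: ACCBACABACCBACABACCBCBABACCBACAB ⇒ AC·CB·CB·AB·AC·CB·AC·AB·AC·CB·CB·AB·AC·CB·AC·AB·AC·CB·CB·AB·CB·AB·AC·AB·AC·CB·CB·AB·AC·CB·AC·AB
    A ↦ AC
    B ↦ AB
    C ↦ CB

A->AC, B->AB, C->CB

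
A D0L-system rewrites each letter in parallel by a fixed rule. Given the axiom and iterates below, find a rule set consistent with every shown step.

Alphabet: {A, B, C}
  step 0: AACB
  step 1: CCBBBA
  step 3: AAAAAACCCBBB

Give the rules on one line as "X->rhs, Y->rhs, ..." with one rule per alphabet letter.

  step 0 ⇒ step 1: AACB ⇒ C·C·BBB·A
    A ↦ C
    B ↦ A
    C ↦ BBB

A->C, B->A, C->BBB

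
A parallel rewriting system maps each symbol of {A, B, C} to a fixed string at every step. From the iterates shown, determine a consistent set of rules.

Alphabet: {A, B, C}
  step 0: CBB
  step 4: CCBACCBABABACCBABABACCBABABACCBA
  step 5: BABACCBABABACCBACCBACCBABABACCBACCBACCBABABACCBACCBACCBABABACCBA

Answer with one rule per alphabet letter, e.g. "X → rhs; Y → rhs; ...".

  step 4 ⇒ step 5: CCBACCBABABACCBABABACCBABABACCBA ⇒ BA·BA·C·CBA·BA·BA·C·CBA·C·CBA·C·CBA·BA·BA·C·CBA·C·CBA·C·CBA·BA·BA·C·CBA·C·CBA·C·CBA·BA·BA·C·CBA
    A ↦ CBA
    B ↦ C
    C ↦ BA

A->CBA, B->C, C->BA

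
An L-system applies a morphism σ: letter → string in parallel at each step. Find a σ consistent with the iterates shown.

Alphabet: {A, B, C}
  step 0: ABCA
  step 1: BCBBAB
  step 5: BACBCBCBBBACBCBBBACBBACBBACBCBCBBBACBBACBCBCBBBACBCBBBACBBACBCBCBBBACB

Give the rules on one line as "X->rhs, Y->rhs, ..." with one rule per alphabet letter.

  step 0 ⇒ step 1: ABCA ⇒ B·CB·BA·B
    A ↦ B
    B ↦ CB
    C ↦ BA

A->B, B->CB, C->BA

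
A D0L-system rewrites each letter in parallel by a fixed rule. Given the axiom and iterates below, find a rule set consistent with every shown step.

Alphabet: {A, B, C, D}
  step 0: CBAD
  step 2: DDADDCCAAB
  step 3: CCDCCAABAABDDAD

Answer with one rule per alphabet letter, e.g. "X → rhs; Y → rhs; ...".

A->D, B->AD, C->AAB, D->C

  step 2 ⇒ step 3: DDADDCCAAB ⇒ C·C·D·C·C·AAB·AAB·D·D·AD
    A ↦ D
    B ↦ AD
    C ↦ AAB
    D ↦ C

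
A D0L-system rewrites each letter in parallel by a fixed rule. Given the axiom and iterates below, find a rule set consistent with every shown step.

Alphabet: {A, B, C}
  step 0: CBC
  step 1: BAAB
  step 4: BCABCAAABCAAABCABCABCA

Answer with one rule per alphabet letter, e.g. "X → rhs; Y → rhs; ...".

A->CA, B->AA, C->B

  step 0 ⇒ step 1: CBC ⇒ B·AA·B
    B ↦ AA
    C ↦ B
    A ↦ CA  (constrained at step 1)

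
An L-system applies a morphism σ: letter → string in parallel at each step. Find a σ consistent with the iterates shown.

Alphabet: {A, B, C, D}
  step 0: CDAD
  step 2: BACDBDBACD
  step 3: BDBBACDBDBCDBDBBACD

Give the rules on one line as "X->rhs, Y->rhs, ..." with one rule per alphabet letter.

  step 2 ⇒ step 3: BACDBDBACD ⇒ BDB·B·A·CD·BDB·CD·BDB·B·A·CD
    A ↦ B
    B ↦ BDB
    C ↦ A
    D ↦ CD

A->B, B->BDB, C->A, D->CD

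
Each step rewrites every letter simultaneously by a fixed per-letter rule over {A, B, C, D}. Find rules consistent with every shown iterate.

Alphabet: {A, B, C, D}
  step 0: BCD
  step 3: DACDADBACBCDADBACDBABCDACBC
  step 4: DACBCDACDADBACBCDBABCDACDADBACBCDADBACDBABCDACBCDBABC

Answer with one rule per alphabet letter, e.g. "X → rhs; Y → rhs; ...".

A->C, B->DBA, C->BC, D->DA

  step 3 ⇒ step 4: DACDADBACBCDADBACDBABCDACBC ⇒ DA·C·BC·DA·C·DA·DBA·C·BC·DBA·BC·DA·C·DA·DBA·C·BC·DA·DBA·C·DBA·BC·DA·C·BC·DBA·BC
    A ↦ C
    B ↦ DBA
    C ↦ BC
    D ↦ DA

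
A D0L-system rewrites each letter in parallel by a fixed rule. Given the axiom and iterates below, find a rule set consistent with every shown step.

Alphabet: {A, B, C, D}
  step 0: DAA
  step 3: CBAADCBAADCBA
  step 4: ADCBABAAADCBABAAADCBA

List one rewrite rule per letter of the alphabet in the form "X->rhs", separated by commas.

  step 3 ⇒ step 4: CBAADCBAADCBA ⇒ AD·C·BA·BA·A·AD·C·BA·BA·A·AD·C·BA
    A ↦ BA
    B ↦ C
    C ↦ AD
    D ↦ A

A->BA, B->C, C->AD, D->A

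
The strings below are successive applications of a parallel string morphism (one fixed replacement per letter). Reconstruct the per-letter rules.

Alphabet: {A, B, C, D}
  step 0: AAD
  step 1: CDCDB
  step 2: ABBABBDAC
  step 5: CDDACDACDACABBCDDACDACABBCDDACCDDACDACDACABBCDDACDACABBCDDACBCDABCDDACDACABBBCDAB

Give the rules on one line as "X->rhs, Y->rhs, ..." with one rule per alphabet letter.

A->CD, B->DAC, C->AB, D->B

  step 1 ⇒ step 2: CDCDB ⇒ AB·B·AB·B·DAC
    B ↦ DAC
    C ↦ AB
    D ↦ B
  step 0 ⇒ step 1: AAD ⇒ CD·CD·B
    A ↦ CD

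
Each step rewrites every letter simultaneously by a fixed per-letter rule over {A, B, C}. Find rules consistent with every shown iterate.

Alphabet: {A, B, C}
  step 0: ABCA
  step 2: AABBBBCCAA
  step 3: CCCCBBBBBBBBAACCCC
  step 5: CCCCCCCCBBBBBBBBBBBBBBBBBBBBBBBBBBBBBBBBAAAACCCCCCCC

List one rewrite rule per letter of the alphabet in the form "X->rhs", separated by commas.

A->CC, B->BB, C->A

  step 2 ⇒ step 3: AABBBBCCAA ⇒ CC·CC·BB·BB·BB·BB·A·A·CC·CC
    A ↦ CC
    B ↦ BB
    C ↦ A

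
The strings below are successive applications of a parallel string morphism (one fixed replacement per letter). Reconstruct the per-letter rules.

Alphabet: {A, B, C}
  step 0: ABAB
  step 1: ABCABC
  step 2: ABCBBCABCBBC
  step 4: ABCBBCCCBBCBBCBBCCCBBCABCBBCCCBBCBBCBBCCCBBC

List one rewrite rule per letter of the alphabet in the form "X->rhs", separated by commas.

  step 1 ⇒ step 2: ABCABC ⇒ AB·C·BBC·AB·C·BBC
    A ↦ AB
    B ↦ C
    C ↦ BBC

A->AB, B->C, C->BBC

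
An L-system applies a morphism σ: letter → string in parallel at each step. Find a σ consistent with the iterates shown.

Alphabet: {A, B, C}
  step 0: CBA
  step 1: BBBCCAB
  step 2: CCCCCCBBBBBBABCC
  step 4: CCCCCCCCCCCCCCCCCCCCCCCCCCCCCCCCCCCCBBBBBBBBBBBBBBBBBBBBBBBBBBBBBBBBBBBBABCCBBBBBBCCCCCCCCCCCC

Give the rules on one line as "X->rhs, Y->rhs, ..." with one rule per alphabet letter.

  step 1 ⇒ step 2: BBBCCAB ⇒ CC·CC·CC·BBB·BBB·AB·CC
    A ↦ AB
    B ↦ CC
    C ↦ BBB

A->AB, B->CC, C->BBB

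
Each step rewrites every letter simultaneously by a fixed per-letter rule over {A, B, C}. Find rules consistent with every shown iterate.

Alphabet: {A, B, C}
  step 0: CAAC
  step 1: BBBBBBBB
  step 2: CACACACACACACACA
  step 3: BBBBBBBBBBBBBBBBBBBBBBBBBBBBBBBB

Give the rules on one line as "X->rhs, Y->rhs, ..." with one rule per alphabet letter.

A->B, B->CA, C->BBB

  step 2 ⇒ step 3: CACACACACACACACA ⇒ BBB·B·BBB·B·BBB·B·BBB·B·BBB·B·BBB·B·BBB·B·BBB·B
    A ↦ B
    C ↦ BBB
  step 1 ⇒ step 2: BBBBBBBB ⇒ CA·CA·CA·CA·CA·CA·CA·CA
    B ↦ CA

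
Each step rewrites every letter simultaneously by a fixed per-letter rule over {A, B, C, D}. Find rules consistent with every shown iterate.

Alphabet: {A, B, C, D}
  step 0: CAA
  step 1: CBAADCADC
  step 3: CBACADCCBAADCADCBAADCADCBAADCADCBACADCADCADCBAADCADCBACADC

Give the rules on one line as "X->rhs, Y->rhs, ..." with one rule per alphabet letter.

  step 0 ⇒ step 1: CAA ⇒ CBA·ADC·ADC
    A ↦ ADC
    C ↦ CBA
    B ↦ C  (constrained at step 1)
    D ↦ AD  (constrained at step 1)

A->ADC, B->C, C->CBA, D->AD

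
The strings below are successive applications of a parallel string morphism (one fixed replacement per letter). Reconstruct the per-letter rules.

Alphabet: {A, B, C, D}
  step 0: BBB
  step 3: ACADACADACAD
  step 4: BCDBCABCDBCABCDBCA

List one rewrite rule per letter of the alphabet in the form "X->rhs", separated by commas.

A->BC, B->CA, C->D, D->A

  step 3 ⇒ step 4: ACADACADACAD ⇒ BC·D·BC·A·BC·D·BC·A·BC·D·BC·A
    A ↦ BC
    C ↦ D
    D ↦ A
    B ↦ CA  (constrained at step 0)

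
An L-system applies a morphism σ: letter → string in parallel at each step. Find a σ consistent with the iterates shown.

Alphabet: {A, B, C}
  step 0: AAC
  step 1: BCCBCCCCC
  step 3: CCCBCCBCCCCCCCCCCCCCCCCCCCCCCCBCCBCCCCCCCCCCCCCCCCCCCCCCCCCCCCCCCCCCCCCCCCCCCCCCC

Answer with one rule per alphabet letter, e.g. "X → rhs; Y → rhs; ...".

A->BCC, B->CAA, C->CCC

  step 0 ⇒ step 1: AAC ⇒ BCC·BCC·CCC
    A ↦ BCC
    C ↦ CCC
    B ↦ CAA  (constrained at step 1)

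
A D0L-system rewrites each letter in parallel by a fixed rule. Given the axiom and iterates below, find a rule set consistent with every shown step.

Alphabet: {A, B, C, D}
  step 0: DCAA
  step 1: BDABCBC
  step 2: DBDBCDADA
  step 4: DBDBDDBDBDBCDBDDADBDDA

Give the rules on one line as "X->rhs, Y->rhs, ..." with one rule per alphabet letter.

A->BC, B->D, C->A, D->BD

  step 1 ⇒ step 2: BDABCBC ⇒ D·BD·BC·D·A·D·A
    A ↦ BC
    B ↦ D
    C ↦ A
    D ↦ BD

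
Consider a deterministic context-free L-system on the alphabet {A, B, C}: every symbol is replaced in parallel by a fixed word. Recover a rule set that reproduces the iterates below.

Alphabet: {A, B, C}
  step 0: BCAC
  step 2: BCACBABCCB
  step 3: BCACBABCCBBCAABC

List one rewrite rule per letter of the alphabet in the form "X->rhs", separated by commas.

  step 2 ⇒ step 3: BCACBABCCB ⇒ BC·A·CB·A·BC·CB·BC·A·A·BC
    A ↦ CB
    B ↦ BC
    C ↦ A

A->CB, B->BC, C->A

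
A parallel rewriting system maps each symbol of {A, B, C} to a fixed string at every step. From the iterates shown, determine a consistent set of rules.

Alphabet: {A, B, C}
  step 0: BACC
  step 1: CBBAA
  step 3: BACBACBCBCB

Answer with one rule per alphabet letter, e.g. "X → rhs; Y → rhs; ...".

  step 0 ⇒ step 1: BACC ⇒ CB·B·A·A
    A ↦ B
    B ↦ CB
    C ↦ A

A->B, B->CB, C->A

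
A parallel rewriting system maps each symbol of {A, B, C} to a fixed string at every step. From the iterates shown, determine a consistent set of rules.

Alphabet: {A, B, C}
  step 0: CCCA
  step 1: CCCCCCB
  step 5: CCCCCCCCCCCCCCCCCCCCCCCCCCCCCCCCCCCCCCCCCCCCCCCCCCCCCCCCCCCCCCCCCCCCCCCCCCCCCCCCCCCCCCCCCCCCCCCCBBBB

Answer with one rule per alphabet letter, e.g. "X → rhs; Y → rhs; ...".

  step 0 ⇒ step 1: CCCA ⇒ CC·CC·CC·B
    A ↦ B
    C ↦ CC
    B ↦ AA  (constrained at step 1)

A->B, B->AA, C->CC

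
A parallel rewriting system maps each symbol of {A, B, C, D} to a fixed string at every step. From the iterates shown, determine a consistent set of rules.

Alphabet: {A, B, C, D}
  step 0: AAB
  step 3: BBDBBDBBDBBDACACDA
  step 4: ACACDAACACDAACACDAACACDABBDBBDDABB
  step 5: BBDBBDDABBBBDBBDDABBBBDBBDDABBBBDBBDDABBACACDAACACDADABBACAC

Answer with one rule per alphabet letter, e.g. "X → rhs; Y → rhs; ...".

A->BB, B->AC, C->D, D->DA

  step 4 ⇒ step 5: ACACDAACACDAACACDAACACDABBDBBDDABB ⇒ BB·D·BB·D·DA·BB·BB·D·BB·D·DA·BB·BB·D·BB·D·DA·BB·BB·D·BB·D·DA·BB·AC·AC·DA·AC·AC·DA·DA·BB·AC·AC
    A ↦ BB
    B ↦ AC
    C ↦ D
    D ↦ DA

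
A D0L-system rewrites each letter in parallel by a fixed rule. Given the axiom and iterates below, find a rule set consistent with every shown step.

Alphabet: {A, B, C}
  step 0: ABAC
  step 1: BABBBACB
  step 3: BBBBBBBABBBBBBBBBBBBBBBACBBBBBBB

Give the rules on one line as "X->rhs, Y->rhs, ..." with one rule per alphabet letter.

A->BA, B->BB, C->CB

  step 0 ⇒ step 1: ABAC ⇒ BA·BB·BA·CB
    A ↦ BA
    B ↦ BB
    C ↦ CB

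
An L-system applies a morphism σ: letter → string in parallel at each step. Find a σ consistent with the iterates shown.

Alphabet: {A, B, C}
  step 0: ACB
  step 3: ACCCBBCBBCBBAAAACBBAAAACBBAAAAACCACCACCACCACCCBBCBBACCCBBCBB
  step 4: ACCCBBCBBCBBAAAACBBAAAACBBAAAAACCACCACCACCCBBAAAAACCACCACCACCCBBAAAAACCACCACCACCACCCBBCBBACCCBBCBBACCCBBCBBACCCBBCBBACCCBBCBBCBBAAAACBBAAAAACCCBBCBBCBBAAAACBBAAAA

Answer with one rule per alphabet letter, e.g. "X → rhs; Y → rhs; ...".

A->ACC, B->AA, C->CBB

  step 3 ⇒ step 4: ACCCBBCBBCBBAAAACBBAAAACBBAAAAACCACCACCACCACCCBBCBBACCCBBCBB ⇒ ACC·CBB·CBB·CBB·AA·AA·CBB·AA·AA·CBB·AA·AA·ACC·ACC·ACC·ACC·CBB·AA·AA·ACC·ACC·ACC·ACC·CBB·AA·AA·ACC·ACC·ACC·ACC·ACC·CBB·CBB·ACC·CBB·CBB·ACC·CBB·CBB·ACC·CBB·CBB·ACC·CBB·CBB·CBB·AA·AA·CBB·AA·AA·ACC·CBB·CBB·CBB·AA·AA·CBB·AA·AA
    A ↦ ACC
    B ↦ AA
    C ↦ CBB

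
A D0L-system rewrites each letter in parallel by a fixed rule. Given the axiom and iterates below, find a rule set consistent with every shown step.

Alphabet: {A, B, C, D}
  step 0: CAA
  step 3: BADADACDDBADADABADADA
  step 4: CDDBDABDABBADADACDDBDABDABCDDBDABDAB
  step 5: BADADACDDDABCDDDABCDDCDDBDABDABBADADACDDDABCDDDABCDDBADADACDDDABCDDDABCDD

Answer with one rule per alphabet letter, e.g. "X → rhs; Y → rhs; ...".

A->B, B->CDD, C->BA, D->DA

  step 4 ⇒ step 5: CDDBDABDABBADADACDDBDABDABCDDBDABDAB ⇒ BA·DA·DA·CDD·DA·B·CDD·DA·B·CDD·CDD·B·DA·B·DA·B·BA·DA·DA·CDD·DA·B·CDD·DA·B·CDD·BA·DA·DA·CDD·DA·B·CDD·DA·B·CDD
    A ↦ B
    B ↦ CDD
    C ↦ BA
    D ↦ DA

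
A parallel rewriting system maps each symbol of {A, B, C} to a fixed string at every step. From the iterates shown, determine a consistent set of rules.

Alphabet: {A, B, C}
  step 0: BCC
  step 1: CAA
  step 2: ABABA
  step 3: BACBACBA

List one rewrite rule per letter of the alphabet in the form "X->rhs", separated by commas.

A->BA, B->C, C->A

  step 2 ⇒ step 3: ABABA ⇒ BA·C·BA·C·BA
    A ↦ BA
    B ↦ C
  step 0 ⇒ step 1: BCC ⇒ C·A·A
    C ↦ A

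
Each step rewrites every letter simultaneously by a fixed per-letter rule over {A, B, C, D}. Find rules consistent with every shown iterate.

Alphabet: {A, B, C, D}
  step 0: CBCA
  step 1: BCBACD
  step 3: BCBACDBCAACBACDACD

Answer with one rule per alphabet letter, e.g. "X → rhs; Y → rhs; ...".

A->ACD, B->C, C->B, D->CAA

  step 0 ⇒ step 1: CBCA ⇒ B·C·B·ACD
    A ↦ ACD
    B ↦ C
    C ↦ B
    D ↦ CAA  (constrained at step 1)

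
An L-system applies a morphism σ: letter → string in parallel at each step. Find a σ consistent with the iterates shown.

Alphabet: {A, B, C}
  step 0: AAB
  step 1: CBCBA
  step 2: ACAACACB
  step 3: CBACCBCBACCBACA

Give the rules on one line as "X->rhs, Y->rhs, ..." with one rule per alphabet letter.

  step 2 ⇒ step 3: ACAACACB ⇒ CB·AC·CB·CB·AC·CB·AC·A
    A ↦ CB
    B ↦ A
    C ↦ AC

A->CB, B->A, C->AC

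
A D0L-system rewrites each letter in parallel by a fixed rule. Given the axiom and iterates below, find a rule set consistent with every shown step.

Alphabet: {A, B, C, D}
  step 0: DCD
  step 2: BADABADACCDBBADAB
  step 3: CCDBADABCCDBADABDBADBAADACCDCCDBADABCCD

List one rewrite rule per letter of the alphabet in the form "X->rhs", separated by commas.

  step 2 ⇒ step 3: BADABADACCDBBADAB ⇒ CCD·B·ADA·B·CCD·B·ADA·B·DBA·DBA·ADA·CCD·CCD·B·ADA·B·CCD
    A ↦ B
    B ↦ CCD
    C ↦ DBA
    D ↦ ADA

A->B, B->CCD, C->DBA, D->ADA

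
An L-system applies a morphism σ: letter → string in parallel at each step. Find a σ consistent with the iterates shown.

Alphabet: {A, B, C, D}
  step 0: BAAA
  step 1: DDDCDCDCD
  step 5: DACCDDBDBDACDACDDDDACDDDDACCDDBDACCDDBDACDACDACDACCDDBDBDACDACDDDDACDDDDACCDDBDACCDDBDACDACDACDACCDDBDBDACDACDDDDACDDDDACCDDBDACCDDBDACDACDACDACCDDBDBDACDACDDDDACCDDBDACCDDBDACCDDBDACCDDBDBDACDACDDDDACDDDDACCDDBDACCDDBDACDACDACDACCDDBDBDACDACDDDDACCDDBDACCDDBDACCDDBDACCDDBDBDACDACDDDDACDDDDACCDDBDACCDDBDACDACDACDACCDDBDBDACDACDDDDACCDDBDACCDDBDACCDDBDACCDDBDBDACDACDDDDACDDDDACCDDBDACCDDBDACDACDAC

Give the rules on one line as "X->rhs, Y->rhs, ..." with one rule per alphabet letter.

A->CD, B->DDD, C->DB, D->DAC

  step 0 ⇒ step 1: BAAA ⇒ DDD·CD·CD·CD
    A ↦ CD
    B ↦ DDD
    C ↦ DB  (constrained at step 1)
    D ↦ DAC  (constrained at step 1)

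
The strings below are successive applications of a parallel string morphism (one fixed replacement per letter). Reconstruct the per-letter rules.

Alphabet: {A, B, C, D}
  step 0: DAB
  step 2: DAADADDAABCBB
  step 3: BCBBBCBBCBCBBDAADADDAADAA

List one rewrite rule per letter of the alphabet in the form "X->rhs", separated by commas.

A->B, B->DAA, C->DAD, D->BC

  step 2 ⇒ step 3: DAADADDAABCBB ⇒ BC·B·B·BC·B·BC·BC·B·B·DAA·DAD·DAA·DAA
    A ↦ B
    B ↦ DAA
    C ↦ DAD
    D ↦ BC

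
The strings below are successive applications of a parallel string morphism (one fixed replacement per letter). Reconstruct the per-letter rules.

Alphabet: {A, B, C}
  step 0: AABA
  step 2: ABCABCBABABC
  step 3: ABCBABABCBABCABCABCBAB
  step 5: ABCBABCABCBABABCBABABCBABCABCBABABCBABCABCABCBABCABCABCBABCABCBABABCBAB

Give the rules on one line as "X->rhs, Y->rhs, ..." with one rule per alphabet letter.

  step 2 ⇒ step 3: ABCABCBABABC ⇒ AB·C·BAB·AB·C·BAB·C·AB·C·AB·C·BAB
    A ↦ AB
    B ↦ C
    C ↦ BAB

A->AB, B->C, C->BAB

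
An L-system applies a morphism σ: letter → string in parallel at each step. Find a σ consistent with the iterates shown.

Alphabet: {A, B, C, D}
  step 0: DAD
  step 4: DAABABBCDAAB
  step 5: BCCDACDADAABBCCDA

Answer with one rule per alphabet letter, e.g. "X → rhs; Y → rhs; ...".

  step 4 ⇒ step 5: DAABABBCDAAB ⇒ B·C·C·DA·C·DA·DA·AB·B·C·C·DA
    A ↦ C
    B ↦ DA
    C ↦ AB
    D ↦ B

A->C, B->DA, C->AB, D->B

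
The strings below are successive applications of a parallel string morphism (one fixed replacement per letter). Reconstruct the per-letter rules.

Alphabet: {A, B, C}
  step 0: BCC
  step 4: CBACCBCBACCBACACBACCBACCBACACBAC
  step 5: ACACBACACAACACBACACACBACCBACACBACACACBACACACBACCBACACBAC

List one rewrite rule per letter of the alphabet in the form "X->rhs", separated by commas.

  step 4 ⇒ step 5: CBACCBCBACCBACACBACCBACCBACACBAC ⇒ AC·A·CB·AC·AC·A·AC·A·CB·AC·AC·A·CB·AC·CB·AC·A·CB·AC·AC·A·CB·AC·AC·A·CB·AC·CB·AC·A·CB·AC
    A ↦ CB
    B ↦ A
    C ↦ AC

A->CB, B->A, C->AC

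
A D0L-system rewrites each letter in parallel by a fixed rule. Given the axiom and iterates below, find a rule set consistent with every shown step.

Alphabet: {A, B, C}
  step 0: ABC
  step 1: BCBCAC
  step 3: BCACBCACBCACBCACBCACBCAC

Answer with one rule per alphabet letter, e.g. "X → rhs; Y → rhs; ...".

  step 0 ⇒ step 1: ABC ⇒ BC·BC·AC
    A ↦ BC
    B ↦ BC
    C ↦ AC

A->BC, B->BC, C->AC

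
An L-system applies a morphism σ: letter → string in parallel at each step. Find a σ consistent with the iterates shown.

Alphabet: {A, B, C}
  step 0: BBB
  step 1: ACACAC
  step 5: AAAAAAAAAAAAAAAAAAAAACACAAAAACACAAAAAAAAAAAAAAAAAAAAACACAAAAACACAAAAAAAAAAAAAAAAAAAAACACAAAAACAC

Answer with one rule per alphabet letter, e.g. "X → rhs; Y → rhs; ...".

A->AA, B->AC, C->BB

  step 0 ⇒ step 1: BBB ⇒ AC·AC·AC
    B ↦ AC
    A ↦ AA  (constrained at step 1)
    C ↦ BB  (constrained at step 1)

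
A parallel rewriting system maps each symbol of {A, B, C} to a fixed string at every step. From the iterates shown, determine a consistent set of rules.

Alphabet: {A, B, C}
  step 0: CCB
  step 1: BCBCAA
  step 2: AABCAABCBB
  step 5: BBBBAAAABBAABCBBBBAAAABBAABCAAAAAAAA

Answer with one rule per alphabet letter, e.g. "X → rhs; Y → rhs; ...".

  step 1 ⇒ step 2: BCBCAA ⇒ AA·BC·AA·BC·B·B
    A ↦ B
    B ↦ AA
    C ↦ BC

A->B, B->AA, C->BC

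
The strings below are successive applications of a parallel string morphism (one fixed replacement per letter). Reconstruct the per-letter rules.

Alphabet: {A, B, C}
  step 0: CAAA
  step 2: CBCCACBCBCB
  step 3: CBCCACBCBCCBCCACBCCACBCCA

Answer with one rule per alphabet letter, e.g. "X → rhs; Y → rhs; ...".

  step 2 ⇒ step 3: CBCCACBCBCB ⇒ CB·CCA·CB·CB·C·CB·CCA·CB·CCA·CB·CCA
    A ↦ C
    B ↦ CCA
    C ↦ CB

A->C, B->CCA, C->CB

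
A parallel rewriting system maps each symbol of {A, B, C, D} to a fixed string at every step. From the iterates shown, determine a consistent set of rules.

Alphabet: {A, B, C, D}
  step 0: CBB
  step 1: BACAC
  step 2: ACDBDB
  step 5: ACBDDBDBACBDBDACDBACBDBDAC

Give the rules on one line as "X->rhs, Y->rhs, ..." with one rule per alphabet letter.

  step 1 ⇒ step 2: BACAC ⇒ AC·D·B·D·B
    A ↦ D
    B ↦ AC
    C ↦ B
    D ↦ BD  (constrained at step 2)

A->D, B->AC, C->B, D->BD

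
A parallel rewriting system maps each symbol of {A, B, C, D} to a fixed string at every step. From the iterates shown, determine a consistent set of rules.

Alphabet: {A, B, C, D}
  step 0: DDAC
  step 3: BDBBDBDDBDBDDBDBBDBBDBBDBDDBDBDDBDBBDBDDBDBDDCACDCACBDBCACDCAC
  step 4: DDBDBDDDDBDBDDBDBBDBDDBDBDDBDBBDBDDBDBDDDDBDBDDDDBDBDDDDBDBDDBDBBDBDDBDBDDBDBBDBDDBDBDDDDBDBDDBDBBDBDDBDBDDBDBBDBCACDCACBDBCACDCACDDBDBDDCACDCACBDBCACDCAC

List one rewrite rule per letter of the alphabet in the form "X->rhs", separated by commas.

  step 3 ⇒ step 4: BDBBDBDDBDBDDBDBBDBBDBBDBDDBDBDDBDBBDBDDBDBDDCACDCACBDBCACDCAC ⇒ DD·BDB·DD·DD·BDB·DD·BDB·BDB·DD·BDB·DD·BDB·BDB·DD·BDB·DD·DD·BDB·DD·DD·BDB·DD·DD·BDB·DD·BDB·BDB·DD·BDB·DD·BDB·BDB·DD·BDB·DD·DD·BDB·DD·BDB·BDB·DD·BDB·DD·BDB·BDB·CAC·D·CAC·BDB·CAC·D·CAC·DD·BDB·DD·CAC·D·CAC·BDB·CAC·D·CAC
    A ↦ D
    B ↦ DD
    C ↦ CAC
    D ↦ BDB

A->D, B->DD, C->CAC, D->BDB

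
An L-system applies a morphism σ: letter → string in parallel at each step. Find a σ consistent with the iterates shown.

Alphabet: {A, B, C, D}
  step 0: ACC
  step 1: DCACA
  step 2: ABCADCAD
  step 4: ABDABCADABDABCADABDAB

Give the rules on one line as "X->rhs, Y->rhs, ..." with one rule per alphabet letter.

  step 1 ⇒ step 2: DCACA ⇒ AB·CA·D·CA·D
    A ↦ D
    C ↦ CA
    D ↦ AB
    B ↦ AB  (constrained at step 2)

A->D, B->AB, C->CA, D->AB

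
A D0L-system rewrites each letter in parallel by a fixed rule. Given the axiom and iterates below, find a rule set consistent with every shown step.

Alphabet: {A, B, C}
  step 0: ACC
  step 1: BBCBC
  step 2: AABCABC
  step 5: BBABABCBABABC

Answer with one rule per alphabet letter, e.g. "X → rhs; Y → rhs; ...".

  step 1 ⇒ step 2: BBCBC ⇒ A·A·BC·A·BC
    B ↦ A
    C ↦ BC
  step 0 ⇒ step 1: ACC ⇒ B·BC·BC
    A ↦ B

A->B, B->A, C->BC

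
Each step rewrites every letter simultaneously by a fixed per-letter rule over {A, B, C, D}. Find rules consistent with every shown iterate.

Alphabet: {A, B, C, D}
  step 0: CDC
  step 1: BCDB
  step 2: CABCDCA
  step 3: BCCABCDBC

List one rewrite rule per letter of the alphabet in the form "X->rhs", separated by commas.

A->C, B->CA, C->B, D->CD

  step 2 ⇒ step 3: CABCDCA ⇒ B·C·CA·B·CD·B·C
    A ↦ C
    B ↦ CA
    C ↦ B
    D ↦ CD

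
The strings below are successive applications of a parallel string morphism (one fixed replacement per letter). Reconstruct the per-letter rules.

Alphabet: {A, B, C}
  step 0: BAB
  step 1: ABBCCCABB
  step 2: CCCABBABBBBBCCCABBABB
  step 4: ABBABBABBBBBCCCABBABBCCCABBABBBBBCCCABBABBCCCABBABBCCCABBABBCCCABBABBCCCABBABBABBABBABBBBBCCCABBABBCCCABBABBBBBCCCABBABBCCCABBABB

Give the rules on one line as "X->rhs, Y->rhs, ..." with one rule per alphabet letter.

  step 1 ⇒ step 2: ABBCCCABB ⇒ CCC·ABB·ABB·B·B·B·CCC·ABB·ABB
    A ↦ CCC
    B ↦ ABB
    C ↦ B

A->CCC, B->ABB, C->B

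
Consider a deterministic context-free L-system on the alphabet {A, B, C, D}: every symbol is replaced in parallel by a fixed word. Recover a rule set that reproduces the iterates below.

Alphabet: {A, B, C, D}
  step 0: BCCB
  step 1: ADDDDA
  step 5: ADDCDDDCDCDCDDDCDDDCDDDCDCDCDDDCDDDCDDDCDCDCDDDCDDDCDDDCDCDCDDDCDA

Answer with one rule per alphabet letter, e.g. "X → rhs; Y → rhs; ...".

A->B, B->A, C->DD, D->CD

  step 0 ⇒ step 1: BCCB ⇒ A·DD·DD·A
    B ↦ A
    C ↦ DD
    A ↦ B  (constrained at step 1)
    D ↦ CD  (constrained at step 1)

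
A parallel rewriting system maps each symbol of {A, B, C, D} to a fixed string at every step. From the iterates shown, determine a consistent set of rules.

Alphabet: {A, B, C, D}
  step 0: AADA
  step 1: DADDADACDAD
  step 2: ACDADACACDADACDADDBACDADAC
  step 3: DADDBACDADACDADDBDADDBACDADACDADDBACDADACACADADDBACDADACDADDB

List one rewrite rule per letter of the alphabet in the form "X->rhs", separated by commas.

A->DAD, B->A, C->DB, D->AC

  step 2 ⇒ step 3: ACDADACACDADACDADDBACDADAC ⇒ DAD·DB·AC·DAD·AC·DAD·DB·DAD·DB·AC·DAD·AC·DAD·DB·AC·DAD·AC·AC·A·DAD·DB·AC·DAD·AC·DAD·DB
    A ↦ DAD
    B ↦ A
    C ↦ DB
    D ↦ AC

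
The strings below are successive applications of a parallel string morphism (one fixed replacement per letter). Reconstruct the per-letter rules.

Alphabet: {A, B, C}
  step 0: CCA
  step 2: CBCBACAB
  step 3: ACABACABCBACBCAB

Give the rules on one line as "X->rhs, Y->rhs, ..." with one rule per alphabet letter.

A->CB, B->CAB, C->A

  step 2 ⇒ step 3: CBCBACAB ⇒ A·CAB·A·CAB·CB·A·CB·CAB
    A ↦ CB
    B ↦ CAB
    C ↦ A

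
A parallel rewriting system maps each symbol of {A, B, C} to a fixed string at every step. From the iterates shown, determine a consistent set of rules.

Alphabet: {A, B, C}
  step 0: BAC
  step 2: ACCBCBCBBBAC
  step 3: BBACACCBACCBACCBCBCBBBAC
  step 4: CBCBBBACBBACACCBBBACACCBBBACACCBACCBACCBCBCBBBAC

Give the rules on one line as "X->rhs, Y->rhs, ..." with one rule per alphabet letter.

A->BB, B->CB, C->AC

  step 3 ⇒ step 4: BBACACCBACCBACCBCBCBBBAC ⇒ CB·CB·BB·AC·BB·AC·AC·CB·BB·AC·AC·CB·BB·AC·AC·CB·AC·CB·AC·CB·CB·CB·BB·AC
    A ↦ BB
    B ↦ CB
    C ↦ AC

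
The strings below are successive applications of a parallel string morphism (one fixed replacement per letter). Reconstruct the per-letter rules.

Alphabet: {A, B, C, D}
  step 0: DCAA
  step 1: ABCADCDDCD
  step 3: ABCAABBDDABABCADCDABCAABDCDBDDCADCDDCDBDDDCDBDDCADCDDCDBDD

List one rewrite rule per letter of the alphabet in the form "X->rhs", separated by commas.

A->DCD, B->BDD, C->CA, D->AB

  step 0 ⇒ step 1: DCAA ⇒ AB·CA·DCD·DCD
    A ↦ DCD
    C ↦ CA
    D ↦ AB
    B ↦ BDD  (constrained at step 1)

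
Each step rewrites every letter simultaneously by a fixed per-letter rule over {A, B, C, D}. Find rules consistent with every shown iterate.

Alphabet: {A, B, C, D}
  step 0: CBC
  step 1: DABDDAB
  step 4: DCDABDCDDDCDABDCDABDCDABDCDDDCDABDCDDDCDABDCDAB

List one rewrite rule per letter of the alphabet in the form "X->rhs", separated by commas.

A->D, B->D, C->DAB, D->DC

  step 0 ⇒ step 1: CBC ⇒ DAB·D·DAB
    B ↦ D
    C ↦ DAB
    A ↦ D  (constrained at step 1)
    D ↦ DC  (constrained at step 1)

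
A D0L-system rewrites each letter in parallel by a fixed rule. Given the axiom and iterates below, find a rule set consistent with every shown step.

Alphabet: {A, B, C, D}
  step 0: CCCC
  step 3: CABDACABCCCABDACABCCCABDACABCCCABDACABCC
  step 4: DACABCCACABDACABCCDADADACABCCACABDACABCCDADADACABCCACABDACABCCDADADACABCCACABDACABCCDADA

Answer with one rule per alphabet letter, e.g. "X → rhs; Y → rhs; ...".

A->CAB, B->CC, C->DA, D->A

  step 3 ⇒ step 4: CABDACABCCCABDACABCCCABDACABCCCABDACABCC ⇒ DA·CAB·CC·A·CAB·DA·CAB·CC·DA·DA·DA·CAB·CC·A·CAB·DA·CAB·CC·DA·DA·DA·CAB·CC·A·CAB·DA·CAB·CC·DA·DA·DA·CAB·CC·A·CAB·DA·CAB·CC·DA·DA
    A ↦ CAB
    B ↦ CC
    C ↦ DA
    D ↦ A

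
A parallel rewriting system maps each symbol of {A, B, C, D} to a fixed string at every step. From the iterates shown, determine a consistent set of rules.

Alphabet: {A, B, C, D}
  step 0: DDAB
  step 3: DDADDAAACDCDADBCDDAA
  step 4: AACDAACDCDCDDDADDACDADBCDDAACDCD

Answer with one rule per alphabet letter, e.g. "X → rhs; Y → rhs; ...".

  step 3 ⇒ step 4: DDADDAAACDCDADBCDDAA ⇒ A·A·CD·A·A·CD·CD·CD·DD·A·DD·A·CD·A·DBC·DD·A·A·CD·CD
    A ↦ CD
    B ↦ DBC
    C ↦ DD
    D ↦ A

A->CD, B->DBC, C->DD, D->A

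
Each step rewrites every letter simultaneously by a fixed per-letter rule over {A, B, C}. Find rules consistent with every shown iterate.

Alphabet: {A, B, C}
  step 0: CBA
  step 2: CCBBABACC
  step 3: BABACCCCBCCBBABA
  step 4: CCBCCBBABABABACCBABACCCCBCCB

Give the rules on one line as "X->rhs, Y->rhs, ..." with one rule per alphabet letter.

  step 3 ⇒ step 4: BABACCCCBCCBBABA ⇒ CC·B·CC·B·BA·BA·BA·BA·CC·BA·BA·CC·CC·B·CC·B
    A ↦ B
    B ↦ CC
    C ↦ BA

A->B, B->CC, C->BA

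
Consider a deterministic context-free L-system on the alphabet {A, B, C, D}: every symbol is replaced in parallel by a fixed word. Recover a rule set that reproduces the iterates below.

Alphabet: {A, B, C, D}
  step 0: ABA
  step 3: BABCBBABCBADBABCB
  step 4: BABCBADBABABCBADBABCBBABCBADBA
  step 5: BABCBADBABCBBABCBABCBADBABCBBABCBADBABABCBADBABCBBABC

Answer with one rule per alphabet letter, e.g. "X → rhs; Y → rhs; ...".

A->BC, B->BA, C->D, D->B

  step 4 ⇒ step 5: BABCBADBABABCBADBABCBBABCBADBA ⇒ BA·BC·BA·D·BA·BC·B·BA·BC·BA·BC·BA·D·BA·BC·B·BA·BC·BA·D·BA·BA·BC·BA·D·BA·BC·B·BA·BC
    A ↦ BC
    B ↦ BA
    C ↦ D
    D ↦ B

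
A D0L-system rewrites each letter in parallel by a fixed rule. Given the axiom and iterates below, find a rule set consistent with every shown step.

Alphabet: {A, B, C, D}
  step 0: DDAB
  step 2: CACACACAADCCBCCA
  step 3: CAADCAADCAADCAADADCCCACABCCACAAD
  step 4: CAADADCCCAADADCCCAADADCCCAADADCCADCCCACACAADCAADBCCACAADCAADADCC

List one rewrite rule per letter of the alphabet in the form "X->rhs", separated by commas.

A->AD, B->BC, C->CA, D->CC

  step 3 ⇒ step 4: CAADCAADCAADCAADADCCCACABCCACAAD ⇒ CA·AD·AD·CC·CA·AD·AD·CC·CA·AD·AD·CC·CA·AD·AD·CC·AD·CC·CA·CA·CA·AD·CA·AD·BC·CA·CA·AD·CA·AD·AD·CC
    A ↦ AD
    B ↦ BC
    C ↦ CA
    D ↦ CC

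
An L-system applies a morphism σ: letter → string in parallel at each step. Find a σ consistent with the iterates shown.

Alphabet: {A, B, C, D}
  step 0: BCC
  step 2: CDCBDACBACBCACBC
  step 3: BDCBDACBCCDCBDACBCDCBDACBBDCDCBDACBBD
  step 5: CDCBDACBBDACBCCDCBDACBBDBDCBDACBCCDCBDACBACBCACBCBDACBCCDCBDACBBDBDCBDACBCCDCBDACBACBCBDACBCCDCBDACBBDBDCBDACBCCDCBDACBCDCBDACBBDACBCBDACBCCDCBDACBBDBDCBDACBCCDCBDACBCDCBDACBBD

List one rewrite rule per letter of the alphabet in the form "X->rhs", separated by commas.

A->CDC, B->ACB, C->BD, D->C

  step 2 ⇒ step 3: CDCBDACBACBCACBC ⇒ BD·C·BD·ACB·C·CDC·BD·ACB·CDC·BD·ACB·BD·CDC·BD·ACB·BD
    A ↦ CDC
    B ↦ ACB
    C ↦ BD
    D ↦ C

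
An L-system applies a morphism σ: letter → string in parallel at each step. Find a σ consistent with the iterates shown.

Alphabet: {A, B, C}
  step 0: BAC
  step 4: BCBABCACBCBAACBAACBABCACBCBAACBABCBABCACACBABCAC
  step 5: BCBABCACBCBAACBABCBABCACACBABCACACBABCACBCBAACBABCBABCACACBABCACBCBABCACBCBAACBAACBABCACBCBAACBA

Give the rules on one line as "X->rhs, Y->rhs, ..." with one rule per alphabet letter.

A->AC, B->BC, C->BA

  step 4 ⇒ step 5: BCBABCACBCBAACBAACBABCACBCBAACBABCBABCACACBABCAC ⇒ BC·BA·BC·AC·BC·BA·AC·BA·BC·BA·BC·AC·AC·BA·BC·AC·AC·BA·BC·AC·BC·BA·AC·BA·BC·BA·BC·AC·AC·BA·BC·AC·BC·BA·BC·AC·BC·BA·AC·BA·AC·BA·BC·AC·BC·BA·AC·BA
    A ↦ AC
    B ↦ BC
    C ↦ BA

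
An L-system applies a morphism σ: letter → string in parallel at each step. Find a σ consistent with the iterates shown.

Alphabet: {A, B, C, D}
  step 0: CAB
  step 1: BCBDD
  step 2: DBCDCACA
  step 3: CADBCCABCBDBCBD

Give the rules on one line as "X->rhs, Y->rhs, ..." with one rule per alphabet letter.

  step 2 ⇒ step 3: DBCDCACA ⇒ CA·D·BC·CA·BC·BD·BC·BD
    A ↦ BD
    B ↦ D
    C ↦ BC
    D ↦ CA

A->BD, B->D, C->BC, D->CA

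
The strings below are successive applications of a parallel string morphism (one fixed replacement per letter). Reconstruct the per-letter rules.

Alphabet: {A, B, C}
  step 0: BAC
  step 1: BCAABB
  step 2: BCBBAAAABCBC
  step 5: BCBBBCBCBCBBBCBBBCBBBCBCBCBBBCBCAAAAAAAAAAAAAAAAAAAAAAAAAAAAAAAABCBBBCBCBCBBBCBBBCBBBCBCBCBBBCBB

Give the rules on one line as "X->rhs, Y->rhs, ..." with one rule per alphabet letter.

A->AA, B->BC, C->BB

  step 1 ⇒ step 2: BCAABB ⇒ BC·BB·AA·AA·BC·BC
    A ↦ AA
    B ↦ BC
    C ↦ BB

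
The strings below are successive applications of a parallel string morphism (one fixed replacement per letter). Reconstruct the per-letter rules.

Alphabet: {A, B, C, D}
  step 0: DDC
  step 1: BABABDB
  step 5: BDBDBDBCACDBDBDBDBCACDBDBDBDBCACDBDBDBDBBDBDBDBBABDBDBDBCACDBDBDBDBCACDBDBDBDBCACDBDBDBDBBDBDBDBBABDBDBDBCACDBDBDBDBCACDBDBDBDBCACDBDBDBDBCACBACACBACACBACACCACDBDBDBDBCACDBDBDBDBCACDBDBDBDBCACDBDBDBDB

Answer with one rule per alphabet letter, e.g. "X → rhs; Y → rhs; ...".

  step 0 ⇒ step 1: DDC ⇒ BA·BA·BDB
    C ↦ BDB
    D ↦ BA
    A ↦ D  (constrained at step 1)
    B ↦ CAC  (constrained at step 1)

A->D, B->CAC, C->BDB, D->BA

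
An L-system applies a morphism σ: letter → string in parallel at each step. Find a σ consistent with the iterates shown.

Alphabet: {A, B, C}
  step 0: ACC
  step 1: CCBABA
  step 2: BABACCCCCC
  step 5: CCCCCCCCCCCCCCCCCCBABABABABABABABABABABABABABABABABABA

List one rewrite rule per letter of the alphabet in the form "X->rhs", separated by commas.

A->CC, B->C, C->BA

  step 1 ⇒ step 2: CCBABA ⇒ BA·BA·C·CC·C·CC
    A ↦ CC
    B ↦ C
    C ↦ BA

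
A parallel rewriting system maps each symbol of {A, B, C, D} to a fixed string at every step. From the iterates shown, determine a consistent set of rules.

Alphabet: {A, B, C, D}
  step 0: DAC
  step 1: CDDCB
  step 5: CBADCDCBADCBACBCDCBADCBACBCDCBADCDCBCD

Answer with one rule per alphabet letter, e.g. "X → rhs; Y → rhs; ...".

  step 0 ⇒ step 1: DAC ⇒ CD·D·CB
    A ↦ D
    C ↦ CB
    D ↦ CD
    B ↦ A  (constrained at step 1)

A->D, B->A, C->CB, D->CD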